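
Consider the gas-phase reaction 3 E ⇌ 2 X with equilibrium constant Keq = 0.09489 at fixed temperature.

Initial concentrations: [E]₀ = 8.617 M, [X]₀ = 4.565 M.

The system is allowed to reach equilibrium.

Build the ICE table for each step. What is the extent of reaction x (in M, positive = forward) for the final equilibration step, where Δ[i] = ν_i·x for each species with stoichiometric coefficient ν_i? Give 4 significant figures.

Q₀ = 0.03257 vs Keq = 0.09489 ⇒ Q<K, forward
Step 1:
                  E         X
  Initial     8.617     4.565
  Change      -1.65       1.1
  Equil       6.967     5.665
  solve Keq expr → x = 0.55; check Q = 0.09489

x = 0.55 M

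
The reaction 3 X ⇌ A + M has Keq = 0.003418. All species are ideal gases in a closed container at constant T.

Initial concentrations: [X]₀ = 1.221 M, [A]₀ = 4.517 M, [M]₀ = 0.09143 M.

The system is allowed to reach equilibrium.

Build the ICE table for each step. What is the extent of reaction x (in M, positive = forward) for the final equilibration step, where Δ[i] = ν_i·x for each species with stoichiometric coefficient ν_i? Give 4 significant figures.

x = -0.08889 M

Q₀ = 0.2269 vs Keq = 0.003418 ⇒ Q>K, reverse
Step 1:
                    X           A           M
  I             1.221       4.517     0.09143
  C            0.2667    -0.08889    -0.08889
  E             1.488       4.428    0.002541
  solve Keq expr → x = -0.08889; check Q = 0.003418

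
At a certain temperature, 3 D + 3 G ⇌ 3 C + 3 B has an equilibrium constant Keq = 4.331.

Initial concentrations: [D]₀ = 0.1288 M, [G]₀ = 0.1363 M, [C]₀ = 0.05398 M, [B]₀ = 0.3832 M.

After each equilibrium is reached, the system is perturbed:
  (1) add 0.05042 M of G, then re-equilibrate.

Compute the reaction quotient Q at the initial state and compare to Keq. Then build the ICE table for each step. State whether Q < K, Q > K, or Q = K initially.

Q₀ = 1.636; Q < K (proceeds forward)

Q₀ = 1.636 vs Keq = 4.331 ⇒ Q<K, forward
Step 1:
                   D          G          C          B
  init        0.1288     0.1363    0.05398     0.3832
  Δ        -0.009184  -0.009184   0.009184   0.009184
  eq          0.1196     0.1271    0.06316     0.3924
  solve Keq expr → x = 0.003061; check Q = 4.331
Then add 0.05042 M of G.
Step 2:
                   D          G          C          B
  init        0.1196     0.1775    0.06316     0.3924
  Δ         -0.01053   -0.01053    0.01053    0.01053
  eq          0.1091      0.167     0.0737     0.4029
  solve Keq expr → x = 0.003511; check Q = 4.331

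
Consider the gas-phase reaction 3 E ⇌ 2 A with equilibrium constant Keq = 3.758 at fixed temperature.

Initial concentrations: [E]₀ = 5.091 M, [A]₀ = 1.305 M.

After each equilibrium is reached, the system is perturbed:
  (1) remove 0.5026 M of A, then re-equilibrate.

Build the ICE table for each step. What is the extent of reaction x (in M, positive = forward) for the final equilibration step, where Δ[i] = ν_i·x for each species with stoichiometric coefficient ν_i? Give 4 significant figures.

Q₀ = 0.01291 vs Keq = 3.758 ⇒ Q<K, forward
Step 1:
                   E          A
  init         5.091      1.305
  Δ           -3.559      2.372
  eq           1.532      3.677
  solve Keq expr → x = 1.186; check Q = 3.758
Then remove 0.5026 M of A.
Step 2:
                   E          A
  init         1.532      3.175
  Δ          -0.1198    0.07987
  eq           1.413      3.255
  solve Keq expr → x = 0.03994; check Q = 3.758

x = 0.03994 M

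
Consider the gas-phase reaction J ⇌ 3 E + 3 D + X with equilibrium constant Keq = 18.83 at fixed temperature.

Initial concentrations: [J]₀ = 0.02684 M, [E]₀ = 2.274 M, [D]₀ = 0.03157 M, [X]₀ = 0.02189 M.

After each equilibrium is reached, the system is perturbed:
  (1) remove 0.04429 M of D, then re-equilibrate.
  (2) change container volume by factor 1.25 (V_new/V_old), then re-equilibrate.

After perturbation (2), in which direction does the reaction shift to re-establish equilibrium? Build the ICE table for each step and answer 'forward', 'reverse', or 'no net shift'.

Direction: forward

Q₀ = 3.0176e-04 vs Keq = 18.83 ⇒ Q<K, forward
Step 1:
                  J         E         D         X
  I         0.02684     2.274   0.03157   0.02189
  C        -0.02679   0.08038   0.08038   0.02679
  E       4.7337e-05     2.354    0.1119   0.04868
  solve Keq expr → x = 0.02679; check Q = 18.83
Then remove 0.04429 M of D.
Step 2:
                  J         E         D         X
  I       4.7337e-05     2.354   0.06766   0.04868
  C       -3.6827e-05 1.1048e-04 1.1048e-04 3.6827e-05
  E       1.0511e-05     2.354   0.06777   0.04872
  solve Keq expr → x = 3.6827e-05; check Q = 18.83
Then change container volume by factor 1.25 (V_new/V_old).
Step 3:
                  J         E         D         X
  I       8.4084e-06     1.884   0.05421   0.03898
  C       -6.2015e-06 1.8605e-05 1.8605e-05 6.2015e-06
  E       2.2069e-06     1.884   0.05423   0.03898
  solve Keq expr → x = 6.2015e-06; check Q = 18.83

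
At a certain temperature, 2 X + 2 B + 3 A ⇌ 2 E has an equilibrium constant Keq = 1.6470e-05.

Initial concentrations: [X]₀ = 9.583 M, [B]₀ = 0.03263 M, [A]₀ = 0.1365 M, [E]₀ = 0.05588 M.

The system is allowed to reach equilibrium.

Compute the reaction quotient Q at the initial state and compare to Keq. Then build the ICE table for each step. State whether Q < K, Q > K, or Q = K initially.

Q₀ = 12.56; Q > K (proceeds reverse)

Q₀ = 12.56 vs Keq = 1.6470e-05 ⇒ Q>K, reverse
Step 1:
                   X          B          A          E
  Initial      9.583    0.03263     0.1365    0.05588
  Change     0.05552    0.05552    0.08329   -0.05552
  Equil        9.639    0.08815     0.2198 3.5531e-04
  solve Keq expr → x = -0.02776; check Q = 1.6470e-05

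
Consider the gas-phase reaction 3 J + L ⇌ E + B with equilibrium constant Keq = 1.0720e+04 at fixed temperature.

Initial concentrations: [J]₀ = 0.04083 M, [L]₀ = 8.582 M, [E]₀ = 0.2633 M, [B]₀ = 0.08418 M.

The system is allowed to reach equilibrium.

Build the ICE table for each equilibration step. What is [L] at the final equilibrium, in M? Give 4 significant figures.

Q₀ = 37.94 vs Keq = 1.0720e+04 ⇒ Q<K, forward
Step 1:
                    J           L           E           B
  I           0.04083       8.582      0.2633     0.08418
  C          -0.03424    -0.01141     0.01141     0.01141
  E          0.006587       8.571      0.2747     0.09559
  solve Keq expr → x = 0.01141; check Q = 1.0720e+04

[L]_eq = 8.571 M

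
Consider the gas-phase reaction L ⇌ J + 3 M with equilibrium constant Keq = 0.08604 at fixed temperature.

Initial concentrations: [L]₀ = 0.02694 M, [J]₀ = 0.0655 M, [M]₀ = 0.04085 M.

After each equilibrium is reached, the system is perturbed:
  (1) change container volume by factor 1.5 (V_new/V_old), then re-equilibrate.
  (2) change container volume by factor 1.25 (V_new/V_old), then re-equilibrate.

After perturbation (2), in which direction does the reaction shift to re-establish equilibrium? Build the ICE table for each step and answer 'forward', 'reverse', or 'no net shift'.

Direction: forward

Q₀ = 1.6574e-04 vs Keq = 0.08604 ⇒ Q<K, forward
Step 1:
                   L          J          M
  I          0.02694     0.0655    0.04085
  C         -0.02527    0.02527     0.0758
  E         0.001674    0.09077     0.1166
  solve Keq expr → x = 0.02527; check Q = 0.08604
Then change container volume by factor 1.5 (V_new/V_old).
Step 2:
                   L          J          M
  I         0.001116    0.06051    0.07776
  C       -7.5141e-04 7.5141e-04   0.002254
  E       3.6481e-04    0.06126    0.08002
  solve Keq expr → x = 7.5141e-04; check Q = 0.08604
Then change container volume by factor 1.25 (V_new/V_old).
Step 3:
                   L          J          M
  I       2.9185e-04    0.04901    0.06402
  C       -1.3905e-04 1.3905e-04 4.1715e-04
  E       1.5280e-04    0.04915    0.06443
  solve Keq expr → x = 1.3905e-04; check Q = 0.08604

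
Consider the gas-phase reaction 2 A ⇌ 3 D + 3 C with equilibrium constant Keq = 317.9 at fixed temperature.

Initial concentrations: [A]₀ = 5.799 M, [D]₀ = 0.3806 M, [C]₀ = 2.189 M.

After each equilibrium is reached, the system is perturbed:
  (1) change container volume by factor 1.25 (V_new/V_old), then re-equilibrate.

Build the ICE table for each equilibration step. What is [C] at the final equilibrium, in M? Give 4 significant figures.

Q₀ = 0.0172 vs Keq = 317.9 ⇒ Q<K, forward
Step 1:
                  A         D         C
  Initial     5.799    0.3806     2.189
  Change     -1.941     2.911     2.911
  Equil       3.858     3.292       5.1
  solve Keq expr → x = 0.9704; check Q = 317.9
Then change container volume by factor 1.25 (V_new/V_old).
Step 2:
                  A         D         C
  Initial     3.087     2.633      4.08
  Change    -0.2689    0.4033    0.4033
  Equil       2.818     3.037     4.483
  solve Keq expr → x = 0.1344; check Q = 317.9

[C]_eq = 4.483 M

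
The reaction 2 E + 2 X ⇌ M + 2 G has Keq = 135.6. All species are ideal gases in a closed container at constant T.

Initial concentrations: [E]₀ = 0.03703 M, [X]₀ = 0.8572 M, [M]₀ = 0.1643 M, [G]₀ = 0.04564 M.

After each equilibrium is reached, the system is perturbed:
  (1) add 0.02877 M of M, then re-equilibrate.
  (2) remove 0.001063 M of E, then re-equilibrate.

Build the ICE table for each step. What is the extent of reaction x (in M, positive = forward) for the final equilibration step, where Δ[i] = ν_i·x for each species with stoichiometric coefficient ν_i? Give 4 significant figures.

x = -5.0300e-04 M

Q₀ = 0.3397 vs Keq = 135.6 ⇒ Q<K, forward
Step 1:
                    E           X           M           G
  I           0.03703      0.8572      0.1643     0.04564
  C          -0.03352    -0.03352     0.01676     0.03352
  E          0.003512      0.8237      0.1811     0.07916
  solve Keq expr → x = 0.01676; check Q = 135.6
Then add 0.02877 M of M.
Step 2:
                    E           X           M           G
  I          0.003512      0.8237      0.2098     0.07916
  C        2.5427e-04  2.5427e-04 -1.2714e-04 -2.5427e-04
  E          0.003766      0.8239      0.2097      0.0789
  solve Keq expr → x = -1.2714e-04; check Q = 135.6
Then remove 0.001063 M of E.
Step 3:
                    E           X           M           G
  I          0.002703      0.8239      0.2097      0.0789
  C          0.001006    0.001006 -5.0300e-04   -0.001006
  E          0.003709      0.8249      0.2092      0.0779
  solve Keq expr → x = -5.0300e-04; check Q = 135.6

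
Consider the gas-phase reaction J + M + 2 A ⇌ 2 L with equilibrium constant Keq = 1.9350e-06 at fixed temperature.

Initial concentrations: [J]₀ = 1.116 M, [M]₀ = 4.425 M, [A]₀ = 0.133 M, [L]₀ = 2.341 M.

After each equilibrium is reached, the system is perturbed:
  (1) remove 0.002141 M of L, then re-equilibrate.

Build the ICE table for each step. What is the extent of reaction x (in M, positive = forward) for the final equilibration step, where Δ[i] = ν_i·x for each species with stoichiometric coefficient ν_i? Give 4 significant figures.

Q₀ = 62.74 vs Keq = 1.9350e-06 ⇒ Q>K, reverse
Step 1:
                  J         M         A         L
  Initial     1.116     4.425     0.133     2.341
  Change      1.164     1.164     2.329    -2.329
  Equil        2.28     5.589     2.462   0.01223
  solve Keq expr → x = -1.164; check Q = 1.9350e-06
Then remove 0.002141 M of L.
Step 2:
                  J         M         A         L
  Initial      2.28     5.589     2.462   0.01008
  Change  -0.001063 -0.001063 -0.002126  0.002126
  Equil       2.279     5.588      2.46   0.01221
  solve Keq expr → x = 0.001063; check Q = 1.9350e-06

x = 0.001063 M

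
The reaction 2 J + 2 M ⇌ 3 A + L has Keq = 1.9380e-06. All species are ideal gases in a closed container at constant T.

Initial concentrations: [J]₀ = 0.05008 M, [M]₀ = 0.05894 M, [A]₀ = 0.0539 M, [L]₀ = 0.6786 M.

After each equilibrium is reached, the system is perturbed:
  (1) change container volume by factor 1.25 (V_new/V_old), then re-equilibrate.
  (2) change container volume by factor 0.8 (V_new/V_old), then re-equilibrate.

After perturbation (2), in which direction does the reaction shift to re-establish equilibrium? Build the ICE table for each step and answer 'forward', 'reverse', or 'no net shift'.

Q₀ = 12.2 vs Keq = 1.9380e-06 ⇒ Q>K, reverse
Step 1:
                    J           M           A           L
  init        0.05008     0.05894      0.0539      0.6786
  Δ           0.03555     0.03555    -0.05332    -0.01777
  eq          0.08563     0.09449  5.7688e-04      0.6608
  solve Keq expr → x = -0.01777; check Q = 1.9380e-06
Then change container volume by factor 1.25 (V_new/V_old).
Step 2:
                    J           M           A           L
  init         0.0685     0.07559  4.6151e-04      0.5287
  Δ                 0           0           0           0
  eq           0.0685     0.07559  4.6151e-04      0.5287
  solve Keq expr → x = 0; check Q = 1.9380e-06
Then change container volume by factor 0.8 (V_new/V_old).
Step 3:
                    J           M           A           L
  init        0.08563     0.09449  5.7688e-04      0.6608
  Δ                 0           0           0           0
  eq          0.08563     0.09449  5.7688e-04      0.6608
  solve Keq expr → x = 0; check Q = 1.9380e-06

Direction: no net shift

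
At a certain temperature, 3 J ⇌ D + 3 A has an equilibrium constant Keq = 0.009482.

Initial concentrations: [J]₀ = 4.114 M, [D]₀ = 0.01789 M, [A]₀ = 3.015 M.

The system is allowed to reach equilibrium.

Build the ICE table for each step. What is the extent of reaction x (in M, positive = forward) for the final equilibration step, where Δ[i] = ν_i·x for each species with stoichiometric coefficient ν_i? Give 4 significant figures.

Q₀ = 0.007042 vs Keq = 0.009482 ⇒ Q<K, forward
Step 1:
                    J           D           A
  init          4.114     0.01789       3.015
  Δ          -0.01657    0.005522     0.01657
  eq            4.097     0.02341       3.032
  solve Keq expr → x = 0.005522; check Q = 0.009482

x = 0.005522 M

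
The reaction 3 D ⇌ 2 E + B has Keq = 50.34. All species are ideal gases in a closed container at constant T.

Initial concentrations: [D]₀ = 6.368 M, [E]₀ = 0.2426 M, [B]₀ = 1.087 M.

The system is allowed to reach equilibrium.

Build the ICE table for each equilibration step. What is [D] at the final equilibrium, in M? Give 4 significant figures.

[D]_eq = 0.9489 M

Q₀ = 2.4774e-04 vs Keq = 50.34 ⇒ Q<K, forward
Step 1:
                    D           E           B
  Initial       6.368      0.2426       1.087
  Change       -5.419       3.613       1.806
  Equil        0.9489       3.855       2.893
  solve Keq expr → x = 1.806; check Q = 50.34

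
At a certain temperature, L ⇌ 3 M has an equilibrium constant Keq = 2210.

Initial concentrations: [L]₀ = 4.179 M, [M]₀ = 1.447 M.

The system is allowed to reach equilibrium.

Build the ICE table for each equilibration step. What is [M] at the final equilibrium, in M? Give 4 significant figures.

[M]_eq = 11.77 M

Q₀ = 0.725 vs Keq = 2210 ⇒ Q<K, forward
Step 1:
                   L          M
  Initial      4.179      1.447
  Change      -3.441      10.32
  Equil       0.7379      11.77
  solve Keq expr → x = 3.441; check Q = 2210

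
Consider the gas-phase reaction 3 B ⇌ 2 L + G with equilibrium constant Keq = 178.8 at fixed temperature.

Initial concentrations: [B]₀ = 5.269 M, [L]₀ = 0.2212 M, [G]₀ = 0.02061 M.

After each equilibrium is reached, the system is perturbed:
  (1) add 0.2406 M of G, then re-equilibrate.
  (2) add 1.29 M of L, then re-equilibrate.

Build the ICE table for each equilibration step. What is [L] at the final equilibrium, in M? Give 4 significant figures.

[L]_eq = 4.623 M

Q₀ = 6.8939e-06 vs Keq = 178.8 ⇒ Q<K, forward
Step 1:
                    B           L           G
  init          5.269      0.2212     0.02061
  Δ            -4.796       3.197       1.599
  eq            0.473       3.419       1.619
  solve Keq expr → x = 1.599; check Q = 178.8
Then add 0.2406 M of G.
Step 2:
                    B           L           G
  init          0.473       3.419        1.86
  Δ           0.02043    -0.01362   -0.006811
  eq           0.4935       3.405       1.853
  solve Keq expr → x = -0.006811; check Q = 178.8
Then add 1.29 M of L.
Step 3:
                    B           L           G
  init         0.4935       4.695       1.853
  Δ            0.1077    -0.07178    -0.03589
  eq           0.6011       4.623       1.817
  solve Keq expr → x = -0.03589; check Q = 178.8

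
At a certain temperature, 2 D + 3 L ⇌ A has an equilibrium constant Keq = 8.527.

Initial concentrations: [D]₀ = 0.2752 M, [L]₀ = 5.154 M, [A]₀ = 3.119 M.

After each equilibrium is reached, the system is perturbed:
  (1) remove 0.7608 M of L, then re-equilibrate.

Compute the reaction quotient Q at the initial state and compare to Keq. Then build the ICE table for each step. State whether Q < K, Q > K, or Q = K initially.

Q₀ = 0.3008; Q < K (proceeds forward)

Q₀ = 0.3008 vs Keq = 8.527 ⇒ Q<K, forward
Step 1:
                  D         L         A
  I          0.2752     5.154     3.119
  C         -0.2172   -0.3258    0.1086
  E         0.05799     4.828     3.228
  solve Keq expr → x = 0.1086; check Q = 8.527
Then remove 0.7608 M of L.
Step 2:
                  D         L         A
  I         0.05799     4.067     3.228
  C         0.01625   0.02437 -0.008123
  E         0.07424     4.092     3.219
  solve Keq expr → x = -0.008123; check Q = 8.527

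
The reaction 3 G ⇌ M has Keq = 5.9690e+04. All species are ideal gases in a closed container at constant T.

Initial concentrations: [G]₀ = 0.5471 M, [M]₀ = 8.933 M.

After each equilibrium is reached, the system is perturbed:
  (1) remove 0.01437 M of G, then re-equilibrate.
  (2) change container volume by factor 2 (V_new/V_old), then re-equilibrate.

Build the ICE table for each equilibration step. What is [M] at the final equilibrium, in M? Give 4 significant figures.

Q₀ = 54.55 vs Keq = 5.9690e+04 ⇒ Q<K, forward
Step 1:
                  G         M
  init       0.5471     8.933
  Δ         -0.4937    0.1646
  eq        0.05342     9.098
  solve Keq expr → x = 0.1646; check Q = 5.9690e+04
Then remove 0.01437 M of G.
Step 2:
                  G         M
  init      0.03905     9.098
  Δ         0.01436 -0.004787
  eq        0.05341     9.093
  solve Keq expr → x = -0.004787; check Q = 5.9690e+04
Then change container volume by factor 2 (V_new/V_old).
Step 3:
                  G         M
  init       0.0267     4.546
  Δ         0.01567 -0.005223
  eq        0.04237     4.541
  solve Keq expr → x = -0.005223; check Q = 5.9690e+04

[M]_eq = 4.541 M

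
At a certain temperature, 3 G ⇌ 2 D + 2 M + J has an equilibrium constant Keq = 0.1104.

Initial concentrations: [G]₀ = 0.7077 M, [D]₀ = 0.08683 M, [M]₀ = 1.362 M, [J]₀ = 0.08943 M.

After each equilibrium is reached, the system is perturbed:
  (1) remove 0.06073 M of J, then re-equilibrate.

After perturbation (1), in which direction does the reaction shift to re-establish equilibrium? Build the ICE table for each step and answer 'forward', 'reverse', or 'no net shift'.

Direction: forward

Q₀ = 0.003529 vs Keq = 0.1104 ⇒ Q<K, forward
Step 1:
                    G           D           M           J
  Initial      0.7077     0.08683       1.362     0.08943
  Change      -0.1895      0.1263      0.1263     0.06317
  Equil        0.5182      0.2132       1.488      0.1526
  solve Keq expr → x = 0.06317; check Q = 0.1104
Then remove 0.06073 M of J.
Step 2:
                    G           D           M           J
  Initial      0.5182      0.2132       1.488     0.09187
  Change      -0.0312      0.0208      0.0208      0.0104
  Equil         0.487       0.234       1.509      0.1023
  solve Keq expr → x = 0.0104; check Q = 0.1104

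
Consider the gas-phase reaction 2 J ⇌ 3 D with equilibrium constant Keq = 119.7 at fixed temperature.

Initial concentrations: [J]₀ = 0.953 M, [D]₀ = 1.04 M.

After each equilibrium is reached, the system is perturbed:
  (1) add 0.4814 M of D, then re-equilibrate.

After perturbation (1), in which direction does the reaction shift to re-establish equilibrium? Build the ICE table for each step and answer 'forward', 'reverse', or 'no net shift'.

Q₀ = 1.239 vs Keq = 119.7 ⇒ Q<K, forward
Step 1:
                    J           D
  Initial       0.953        1.04
  Change      -0.6821       1.023
  Equil        0.2709       2.063
  solve Keq expr → x = 0.3411; check Q = 119.7
Then add 0.4814 M of D.
Step 2:
                    J           D
  Initial      0.2709       2.545
  Change      0.07561     -0.1134
  Equil        0.3465       2.431
  solve Keq expr → x = -0.0378; check Q = 119.7

Direction: reverse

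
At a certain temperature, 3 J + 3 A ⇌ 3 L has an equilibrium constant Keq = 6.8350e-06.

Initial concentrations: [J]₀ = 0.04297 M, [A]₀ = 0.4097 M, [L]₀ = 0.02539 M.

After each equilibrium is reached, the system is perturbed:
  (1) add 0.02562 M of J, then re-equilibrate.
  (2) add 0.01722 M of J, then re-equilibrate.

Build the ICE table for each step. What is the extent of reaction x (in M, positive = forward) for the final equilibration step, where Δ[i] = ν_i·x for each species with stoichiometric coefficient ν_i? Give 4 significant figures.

x = 4.6828e-05 M

Q₀ = 3 vs Keq = 6.8350e-06 ⇒ Q>K, reverse
Step 1:
                  J         A         L
  Initial   0.04297    0.4097   0.02539
  Change    0.02483   0.02483  -0.02483
  Equil      0.0678    0.4345 5.5912e-04
  solve Keq expr → x = -0.008277; check Q = 6.8350e-06
Then add 0.02562 M of J.
Step 2:
                  J         A         L
  Initial   0.09342    0.4345 5.5912e-04
  Change  -2.0918e-04 -2.0918e-04 2.0918e-04
  Equil     0.09321    0.4343 7.6830e-04
  solve Keq expr → x = 6.9726e-05; check Q = 6.8350e-06
Then add 0.01722 M of J.
Step 3:
                  J         A         L
  Initial    0.1104    0.4343 7.6830e-04
  Change  -1.4048e-04 -1.4048e-04 1.4048e-04
  Equil      0.1103    0.4342 9.0878e-04
  solve Keq expr → x = 4.6828e-05; check Q = 6.8350e-06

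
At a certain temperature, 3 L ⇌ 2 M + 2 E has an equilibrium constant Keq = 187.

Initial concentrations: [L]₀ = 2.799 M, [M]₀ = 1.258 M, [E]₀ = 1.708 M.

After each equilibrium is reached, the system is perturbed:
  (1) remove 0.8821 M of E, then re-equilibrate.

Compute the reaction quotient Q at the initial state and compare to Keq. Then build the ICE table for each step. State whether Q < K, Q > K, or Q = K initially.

Q₀ = 0.2105 vs Keq = 187 ⇒ Q<K, forward
Step 1:
                  L         M         E
  Initial     2.799     1.258     1.708
  Change     -2.087     1.391     1.391
  Equil      0.7118     2.649     3.099
  solve Keq expr → x = 0.6957; check Q = 187
Then remove 0.8821 M of E.
Step 2:
                  L         M         E
  Initial    0.7118     2.649     2.217
  Change    -0.1176   0.07843   0.07843
  Equil      0.5941     2.728     2.296
  solve Keq expr → x = 0.03921; check Q = 187

Q₀ = 0.2105; Q < K (proceeds forward)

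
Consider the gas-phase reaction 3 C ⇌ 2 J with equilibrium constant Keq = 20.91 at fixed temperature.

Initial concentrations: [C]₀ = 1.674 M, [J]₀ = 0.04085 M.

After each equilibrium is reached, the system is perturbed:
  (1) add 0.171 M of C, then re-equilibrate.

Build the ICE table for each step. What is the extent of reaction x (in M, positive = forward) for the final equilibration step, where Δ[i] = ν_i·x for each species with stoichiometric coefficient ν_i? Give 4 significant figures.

Q₀ = 3.5573e-04 vs Keq = 20.91 ⇒ Q<K, forward
Step 1:
                    C           J
  init          1.674     0.04085
  Δ            -1.329       0.886
  eq            0.345      0.9268
  solve Keq expr → x = 0.443; check Q = 20.91
Then add 0.171 M of C.
Step 2:
                    C           J
  init          0.516      0.9268
  Δ           -0.1471     0.09805
  eq            0.369       1.025
  solve Keq expr → x = 0.04902; check Q = 20.91

x = 0.04902 M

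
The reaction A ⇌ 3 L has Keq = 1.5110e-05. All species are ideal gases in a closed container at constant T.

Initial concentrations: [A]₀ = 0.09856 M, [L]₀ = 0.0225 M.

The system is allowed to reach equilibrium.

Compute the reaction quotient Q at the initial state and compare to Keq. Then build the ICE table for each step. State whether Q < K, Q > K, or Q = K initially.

Q₀ = 1.1557e-04; Q > K (proceeds reverse)

Q₀ = 1.1557e-04 vs Keq = 1.5110e-05 ⇒ Q>K, reverse
Step 1:
                  A         L
  init      0.09856    0.0225
  Δ        0.003647  -0.01094
  eq         0.1022   0.01156
  solve Keq expr → x = -0.003647; check Q = 1.5110e-05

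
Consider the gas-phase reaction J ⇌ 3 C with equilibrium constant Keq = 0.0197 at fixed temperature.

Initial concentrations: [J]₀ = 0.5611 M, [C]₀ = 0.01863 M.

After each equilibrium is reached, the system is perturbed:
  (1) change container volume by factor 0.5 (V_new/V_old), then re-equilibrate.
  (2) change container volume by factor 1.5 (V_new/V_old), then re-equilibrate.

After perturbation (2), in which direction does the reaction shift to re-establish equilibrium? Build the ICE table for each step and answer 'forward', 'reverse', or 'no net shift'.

Q₀ = 1.1524e-05 vs Keq = 0.0197 ⇒ Q<K, forward
Step 1:
                    J           C
  init         0.5611     0.01863
  Δ          -0.06505      0.1952
  eq            0.496      0.2138
  solve Keq expr → x = 0.06505; check Q = 0.0197
Then change container volume by factor 0.5 (V_new/V_old).
Step 2:
                    J           C
  init         0.9921      0.4276
  Δ           0.05122     -0.1537
  eq            1.043      0.2739
  solve Keq expr → x = -0.05122; check Q = 0.0197
Then change container volume by factor 1.5 (V_new/V_old).
Step 3:
                    J           C
  init         0.6955      0.1826
  Δ          -0.01819     0.05457
  eq           0.6774      0.2372
  solve Keq expr → x = 0.01819; check Q = 0.0197

Direction: forward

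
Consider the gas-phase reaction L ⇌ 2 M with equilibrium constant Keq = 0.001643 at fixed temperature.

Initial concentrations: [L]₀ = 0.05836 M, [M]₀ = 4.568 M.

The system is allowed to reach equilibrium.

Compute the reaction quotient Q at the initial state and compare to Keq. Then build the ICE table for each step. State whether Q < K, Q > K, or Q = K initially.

Q₀ = 357.6; Q > K (proceeds reverse)

Q₀ = 357.6 vs Keq = 0.001643 ⇒ Q>K, reverse
Step 1:
                   L          M
  Initial    0.05836      4.568
  Change       2.253     -4.506
  Equil        2.312    0.06163
  solve Keq expr → x = -2.253; check Q = 0.001643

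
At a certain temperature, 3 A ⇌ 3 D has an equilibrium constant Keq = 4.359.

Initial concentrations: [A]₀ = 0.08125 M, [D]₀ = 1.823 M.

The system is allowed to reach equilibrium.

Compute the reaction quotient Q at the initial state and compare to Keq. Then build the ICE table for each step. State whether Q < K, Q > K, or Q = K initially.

Q₀ = 1.1295e+04 vs Keq = 4.359 ⇒ Q>K, reverse
Step 1:
                    A           D
  init        0.08125       1.823
  Δ            0.6418     -0.6418
  eq           0.7231       1.181
  solve Keq expr → x = -0.2139; check Q = 4.359

Q₀ = 1.1295e+04; Q > K (proceeds reverse)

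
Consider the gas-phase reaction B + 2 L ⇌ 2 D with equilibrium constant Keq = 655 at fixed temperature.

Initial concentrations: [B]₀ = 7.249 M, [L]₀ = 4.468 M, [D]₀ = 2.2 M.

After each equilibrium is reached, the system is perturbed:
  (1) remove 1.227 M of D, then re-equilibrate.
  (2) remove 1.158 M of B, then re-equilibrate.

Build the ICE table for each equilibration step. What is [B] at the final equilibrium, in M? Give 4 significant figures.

[B]_eq = 3.91 M

Q₀ = 0.03345 vs Keq = 655 ⇒ Q<K, forward
Step 1:
                   B          L          D
  I            7.249      4.468        2.2
  C           -2.177     -4.354      4.354
  E            5.072     0.1137      6.554
  solve Keq expr → x = 2.177; check Q = 655
Then remove 1.227 M of D.
Step 2:
                   B          L          D
  I            5.072     0.1137      5.327
  C         -0.01042   -0.02083    0.02083
  E            5.061    0.09288      5.348
  solve Keq expr → x = 0.01042; check Q = 655
Then remove 1.158 M of B.
Step 3:
                   B          L          D
  I            3.903    0.09288      5.348
  C         0.006276    0.01255   -0.01255
  E             3.91     0.1054      5.336
  solve Keq expr → x = -0.006276; check Q = 655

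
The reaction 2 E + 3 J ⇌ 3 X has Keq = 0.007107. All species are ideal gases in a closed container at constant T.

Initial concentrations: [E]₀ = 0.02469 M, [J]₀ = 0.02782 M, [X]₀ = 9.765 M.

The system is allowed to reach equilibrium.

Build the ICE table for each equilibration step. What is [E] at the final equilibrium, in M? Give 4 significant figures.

[E]_eq = 4.328 M

Q₀ = 7.0942e+10 vs Keq = 0.007107 ⇒ Q>K, reverse
Step 1:
                    E           J           X
  Initial     0.02469     0.02782       9.765
  Change        4.303       6.455      -6.455
  Equil         4.328       6.483        3.31
  solve Keq expr → x = -2.152; check Q = 0.007107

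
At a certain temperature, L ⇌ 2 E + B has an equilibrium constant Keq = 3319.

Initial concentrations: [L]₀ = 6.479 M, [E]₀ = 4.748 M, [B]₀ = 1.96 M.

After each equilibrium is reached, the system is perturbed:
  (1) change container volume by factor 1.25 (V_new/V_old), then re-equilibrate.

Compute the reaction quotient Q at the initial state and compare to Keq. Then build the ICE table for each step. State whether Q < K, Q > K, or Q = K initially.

Q₀ = 6.82; Q < K (proceeds forward)

Q₀ = 6.82 vs Keq = 3319 ⇒ Q<K, forward
Step 1:
                    L           E           B
  I             6.479       4.748        1.96
  C            -5.844       11.69       5.844
  E            0.6352       16.44       7.804
  solve Keq expr → x = 5.844; check Q = 3319
Then change container volume by factor 1.25 (V_new/V_old).
Step 2:
                    L           E           B
  I            0.5081       13.15       6.243
  C           -0.1584      0.3168      0.1584
  E            0.3497       13.47       6.401
  solve Keq expr → x = 0.1584; check Q = 3319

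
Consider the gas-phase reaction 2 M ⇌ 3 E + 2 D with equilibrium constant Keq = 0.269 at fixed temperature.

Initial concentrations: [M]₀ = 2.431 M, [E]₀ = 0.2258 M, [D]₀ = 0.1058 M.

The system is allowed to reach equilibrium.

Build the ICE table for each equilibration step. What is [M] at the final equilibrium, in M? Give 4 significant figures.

[M]_eq = 1.8 M

Q₀ = 2.1806e-05 vs Keq = 0.269 ⇒ Q<K, forward
Step 1:
                    M           E           D
  init          2.431      0.2258      0.1058
  Δ           -0.6305      0.9458      0.6305
  eq              1.8       1.172      0.7363
  solve Keq expr → x = 0.3153; check Q = 0.269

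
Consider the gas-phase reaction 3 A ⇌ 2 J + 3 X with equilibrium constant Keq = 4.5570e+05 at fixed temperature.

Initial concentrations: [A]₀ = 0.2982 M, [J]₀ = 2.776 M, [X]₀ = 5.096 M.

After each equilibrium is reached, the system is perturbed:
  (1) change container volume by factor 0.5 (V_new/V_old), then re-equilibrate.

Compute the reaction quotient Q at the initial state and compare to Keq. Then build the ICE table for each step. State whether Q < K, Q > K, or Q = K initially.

Q₀ = 3.8460e+04; Q < K (proceeds forward)

Q₀ = 3.8460e+04 vs Keq = 4.5570e+05 ⇒ Q<K, forward
Step 1:
                   A          J          X
  init        0.2982      2.776      5.096
  Δ          -0.1599     0.1066     0.1599
  eq          0.1383      2.883      5.256
  solve Keq expr → x = 0.05329; check Q = 4.5570e+05
Then change container volume by factor 0.5 (V_new/V_old).
Step 2:
                   A          J          X
  init        0.2767      5.765      10.51
  Δ           0.1511    -0.1008    -0.1511
  eq          0.4278      5.664      10.36
  solve Keq expr → x = -0.05038; check Q = 4.5570e+05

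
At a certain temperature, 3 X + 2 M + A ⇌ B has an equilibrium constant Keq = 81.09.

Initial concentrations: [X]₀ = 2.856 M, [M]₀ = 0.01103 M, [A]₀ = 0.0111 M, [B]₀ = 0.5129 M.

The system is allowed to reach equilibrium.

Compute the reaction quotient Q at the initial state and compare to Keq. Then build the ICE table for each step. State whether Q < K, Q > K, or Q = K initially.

Q₀ = 1.6304e+04; Q > K (proceeds reverse)

Q₀ = 1.6304e+04 vs Keq = 81.09 ⇒ Q>K, reverse
Step 1:
                   X          M          A          B
  init         2.856    0.01103     0.0111     0.5129
  Δ          0.09413    0.06276    0.03138   -0.03138
  eq            2.95    0.07379    0.04248     0.4815
  solve Keq expr → x = -0.03138; check Q = 81.09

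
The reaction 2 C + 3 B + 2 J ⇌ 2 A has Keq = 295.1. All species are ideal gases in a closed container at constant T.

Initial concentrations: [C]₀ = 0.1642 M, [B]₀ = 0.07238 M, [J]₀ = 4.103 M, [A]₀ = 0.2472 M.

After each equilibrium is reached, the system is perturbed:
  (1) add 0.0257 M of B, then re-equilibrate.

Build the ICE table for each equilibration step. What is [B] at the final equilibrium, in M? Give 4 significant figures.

Q₀ = 355.1 vs Keq = 295.1 ⇒ Q>K, reverse
Step 1:
                  C         B         J         A
  I          0.1642   0.07238     4.103    0.2472
  C         0.00227  0.003405   0.00227  -0.00227
  E          0.1665   0.07579     4.105    0.2449
  solve Keq expr → x = -0.001135; check Q = 295.1
Then add 0.0257 M of B.
Step 2:
                  C         B         J         A
  I          0.1665    0.1015     4.105    0.2449
  C        -0.01252  -0.01878  -0.01252   0.01252
  E           0.154   0.08271     4.093    0.2574
  solve Keq expr → x = 0.00626; check Q = 295.1

[B]_eq = 0.08271 M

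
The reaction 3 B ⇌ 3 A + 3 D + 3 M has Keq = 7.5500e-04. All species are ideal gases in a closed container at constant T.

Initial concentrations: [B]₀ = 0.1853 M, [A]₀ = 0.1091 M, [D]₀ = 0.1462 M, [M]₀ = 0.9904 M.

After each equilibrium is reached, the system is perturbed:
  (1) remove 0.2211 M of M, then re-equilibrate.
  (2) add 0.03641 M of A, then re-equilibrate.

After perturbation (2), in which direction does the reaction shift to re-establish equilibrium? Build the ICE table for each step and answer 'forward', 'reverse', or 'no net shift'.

Direction: reverse

Q₀ = 6.1962e-04 vs Keq = 7.5500e-04 ⇒ Q<K, forward
Step 1:
                  B         A         D         M
  init       0.1853    0.1091    0.1462    0.9904
  Δ       -0.002959  0.002959  0.002959  0.002959
  eq         0.1823    0.1121    0.1492    0.9934
  solve Keq expr → x = 9.8625e-04; check Q = 7.5500e-04
Then remove 0.2211 M of M.
Step 2:
                  B         A         D         M
  init       0.1823    0.1121    0.1492    0.7723
  Δ        -0.01149   0.01149   0.01149   0.01149
  eq         0.1708    0.1236    0.1607    0.7838
  solve Keq expr → x = 0.003831; check Q = 7.5500e-04
Then add 0.03641 M of A.
Step 3:
                  B         A         D         M
  init       0.1708      0.16    0.1607    0.7838
  Δ         0.01295  -0.01295  -0.01295  -0.01295
  eq         0.1838     0.147    0.1477    0.7708
  solve Keq expr → x = -0.004318; check Q = 7.5500e-04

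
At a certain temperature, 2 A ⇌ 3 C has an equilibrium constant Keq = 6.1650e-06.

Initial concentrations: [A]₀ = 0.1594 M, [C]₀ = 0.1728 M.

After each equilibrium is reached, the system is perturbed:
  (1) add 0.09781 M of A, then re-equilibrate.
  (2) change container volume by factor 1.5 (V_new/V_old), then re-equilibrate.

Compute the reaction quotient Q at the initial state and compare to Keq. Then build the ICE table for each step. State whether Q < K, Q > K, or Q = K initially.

Q₀ = 0.2031 vs Keq = 6.1650e-06 ⇒ Q>K, reverse
Step 1:
                  A         C
  Initial    0.1594    0.1728
  Change     0.1101   -0.1651
  Equil      0.2695   0.00765
  solve Keq expr → x = -0.05505; check Q = 6.1650e-06
Then add 0.09781 M of A.
Step 2:
                  A         C
  Initial    0.3673   0.00765
  Change  -0.001156  0.001734
  Equil      0.3662  0.009385
  solve Keq expr → x = 5.7810e-04; check Q = 6.1650e-06
Then change container volume by factor 1.5 (V_new/V_old).
Step 3:
                  A         C
  Initial    0.2441  0.006256
  Change  -5.9583e-04 8.9374e-04
  Equil      0.2435   0.00715
  solve Keq expr → x = 2.9791e-04; check Q = 6.1650e-06

Q₀ = 0.2031; Q > K (proceeds reverse)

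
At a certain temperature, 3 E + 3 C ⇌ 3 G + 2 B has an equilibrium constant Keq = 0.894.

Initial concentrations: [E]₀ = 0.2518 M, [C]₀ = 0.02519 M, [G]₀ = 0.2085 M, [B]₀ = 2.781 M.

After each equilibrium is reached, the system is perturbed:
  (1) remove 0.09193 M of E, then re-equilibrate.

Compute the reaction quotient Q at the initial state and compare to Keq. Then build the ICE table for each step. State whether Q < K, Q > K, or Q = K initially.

Q₀ = 2.7471e+05; Q > K (proceeds reverse)

Q₀ = 2.7471e+05 vs Keq = 0.894 ⇒ Q>K, reverse
Step 1:
                  E         C         G         B
  init       0.2518   0.02519    0.2085     2.781
  Δ          0.1679    0.1679   -0.1679   -0.1119
  eq         0.4197    0.1931   0.04058     2.669
  solve Keq expr → x = -0.05597; check Q = 0.894
Then remove 0.09193 M of E.
Step 2:
                  E         C         G         B
  init       0.3278    0.1931   0.04058     2.669
  Δ        0.006999  0.006999 -0.006999 -0.004666
  eq         0.3348    0.2001   0.03358     2.664
  solve Keq expr → x = -0.002333; check Q = 0.894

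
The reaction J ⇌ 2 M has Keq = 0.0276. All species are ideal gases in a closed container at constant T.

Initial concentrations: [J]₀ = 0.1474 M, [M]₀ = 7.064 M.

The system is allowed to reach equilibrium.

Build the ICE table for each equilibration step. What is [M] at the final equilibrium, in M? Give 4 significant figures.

[M]_eq = 0.3118 M

Q₀ = 338.5 vs Keq = 0.0276 ⇒ Q>K, reverse
Step 1:
                    J           M
  init         0.1474       7.064
  Δ             3.376      -6.752
  eq            3.523      0.3118
  solve Keq expr → x = -3.376; check Q = 0.0276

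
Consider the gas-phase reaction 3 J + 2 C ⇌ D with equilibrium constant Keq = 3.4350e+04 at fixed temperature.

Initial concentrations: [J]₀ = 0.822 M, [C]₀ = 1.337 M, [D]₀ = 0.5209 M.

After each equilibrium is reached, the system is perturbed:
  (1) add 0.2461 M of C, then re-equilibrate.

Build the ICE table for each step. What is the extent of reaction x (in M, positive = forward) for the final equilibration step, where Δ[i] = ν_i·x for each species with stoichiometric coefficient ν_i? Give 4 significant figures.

x = 0.001735 M

Q₀ = 0.5247 vs Keq = 3.4350e+04 ⇒ Q<K, forward
Step 1:
                   J          C          D
  I            0.822      1.337     0.5209
  C          -0.7894    -0.5263     0.2631
  E          0.03262     0.8107      0.784
  solve Keq expr → x = 0.2631; check Q = 3.4350e+04
Then add 0.2461 M of C.
Step 2:
                   J          C          D
  I          0.03262      1.057      0.784
  C        -0.005205   -0.00347   0.001735
  E          0.02742      1.053     0.7858
  solve Keq expr → x = 0.001735; check Q = 3.4350e+04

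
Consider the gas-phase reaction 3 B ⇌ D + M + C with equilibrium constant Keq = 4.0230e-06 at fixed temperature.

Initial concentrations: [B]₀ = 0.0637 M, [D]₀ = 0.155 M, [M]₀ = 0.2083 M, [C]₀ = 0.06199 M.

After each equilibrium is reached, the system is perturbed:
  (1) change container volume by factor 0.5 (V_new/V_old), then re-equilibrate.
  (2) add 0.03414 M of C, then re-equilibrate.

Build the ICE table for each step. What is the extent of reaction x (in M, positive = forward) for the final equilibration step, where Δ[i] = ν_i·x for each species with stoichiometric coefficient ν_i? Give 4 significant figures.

x = -0.03413 M

Q₀ = 7.743 vs Keq = 4.0230e-06 ⇒ Q>K, reverse
Step 1:
                  B         D         M         C
  init       0.0637     0.155    0.2083   0.06199
  Δ           0.186  -0.06199  -0.06199  -0.06199
  eq         0.2497   0.09301    0.1463 4.5998e-06
  solve Keq expr → x = -0.06199; check Q = 4.0230e-06
Then change container volume by factor 0.5 (V_new/V_old).
Step 2:
                  B         D         M         C
  init       0.4993     0.186    0.2926 9.1996e-06
  Δ               0         0         0         0
  eq         0.4993     0.186    0.2926 9.1996e-06
  solve Keq expr → x = 0; check Q = 4.0230e-06
Then add 0.03414 M of C.
Step 3:
                  B         D         M         C
  init       0.4993     0.186    0.2926   0.03415
  Δ          0.1024  -0.03413  -0.03413  -0.03413
  eq         0.6017    0.1519    0.2585 2.2318e-05
  solve Keq expr → x = -0.03413; check Q = 4.0230e-06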